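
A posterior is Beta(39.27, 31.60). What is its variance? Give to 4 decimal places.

μ = 39.27/70.87 = 0.554113; Var = μ(1−μ)/(α+β+1) = 0.2470718/71.87 = 0.0034.

0.0034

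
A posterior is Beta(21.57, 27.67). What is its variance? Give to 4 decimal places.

0.0049

α+β = 49.24 and αβ = 596.8419, so Var = αβ/[(α+β)²(α+β+1)] = 596.8419/121810.778624 = 0.0049.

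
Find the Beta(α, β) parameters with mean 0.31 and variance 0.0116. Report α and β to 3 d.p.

α = 5.406, β = 12.033

By moment matching, α+β = μ(1−μ)/σ² − 1 = (0.31·0.69)/0.0116 − 1 = 18.4397 − 1 = 17.4397.
Since α/(α+β) = μ, α = 0.31·17.4397 = 5.406 and β = 0.69·17.4397 = 12.033.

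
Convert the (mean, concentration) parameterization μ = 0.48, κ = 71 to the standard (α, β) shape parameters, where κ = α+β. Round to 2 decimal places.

α = 34.08, β = 36.92

α = μκ = 0.48×71 = 34.08 and β = (1−μ)κ = 0.52×71 = 36.92.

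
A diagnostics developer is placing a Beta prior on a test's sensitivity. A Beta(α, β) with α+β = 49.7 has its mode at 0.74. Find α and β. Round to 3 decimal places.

Mode = (α−1)/(κ−2) with κ = α+β, so α−1 = 0.74·47.7 = 35.298.
α = 36.298; β = κ − α = 13.402.

α = 36.298, β = 13.402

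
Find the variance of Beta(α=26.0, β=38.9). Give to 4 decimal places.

μ = 26.0/64.9 = 0.400616; Var = μ(1−μ)/(α+β+1) = 0.2401229/65.9 = 0.0036.

0.0036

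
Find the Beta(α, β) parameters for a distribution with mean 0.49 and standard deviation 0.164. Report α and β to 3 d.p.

α = 4.063, β = 4.229

First σ² = 0.026896. Setting α = μn, β = (1−μ)n with n = α+β,
μ(1−μ)/(n+1) = 0.026896 ⇒ n+1 = 0.2499/0.026896 = 9.2913 ⇒ n = 8.2913.
Hence α = 0.49×8.2913 = 4.063, β = 0.51×8.2913 = 4.229.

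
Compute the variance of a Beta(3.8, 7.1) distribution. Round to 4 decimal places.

α+β = 10.9 and αβ = 26.98, so Var = αβ/[(α+β)²(α+β+1)] = 26.98/1413.839 = 0.0191.

0.0191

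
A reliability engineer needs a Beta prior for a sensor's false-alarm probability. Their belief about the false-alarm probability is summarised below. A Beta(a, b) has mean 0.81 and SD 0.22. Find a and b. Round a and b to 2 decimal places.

σ² = 0.22² = 0.0484.
With s = a+b, Var = μ(1−μ)/(s+1), so s+1 = (0.81×0.19)/0.0484 = 3.1798 and s = 2.1798.
a = μs = 1.77, b = (1−μ)s = 0.41.

a = 1.77, b = 0.41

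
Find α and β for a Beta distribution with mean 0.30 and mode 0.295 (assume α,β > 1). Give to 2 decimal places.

α = 24.60, β = 57.40

Let s = α+β. Mean gives α = μs = 0.30s; mode gives (α−1)/(s−2) = 0.295.
Substituting: 0.30s − 1 = 0.295(s−2) = 0.295s − 0.590, so 0.005s = 0.410 and s = 82.0000.
Then α = 0.30×82.0000 = 24.60 and β = s−α = 57.40.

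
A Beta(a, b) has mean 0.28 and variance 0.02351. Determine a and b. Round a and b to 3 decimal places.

a = 2.121, b = 5.454

Write ν = a+b; then a = μν and Var = μ(1−μ)/(ν+1).
ν = μ(1−μ)/Var − 1 = 0.2016/0.02351 − 1 = 7.5751.
a = 0.28·7.5751 = 2.121, b = 0.72·7.5751 = 5.454.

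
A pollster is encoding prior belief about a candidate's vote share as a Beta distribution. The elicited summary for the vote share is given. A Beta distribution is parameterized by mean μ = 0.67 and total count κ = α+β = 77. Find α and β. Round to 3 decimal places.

α = μκ = 0.67×77 = 51.590 and β = (1−μ)κ = 0.33×77 = 25.410.

α = 51.590, β = 25.410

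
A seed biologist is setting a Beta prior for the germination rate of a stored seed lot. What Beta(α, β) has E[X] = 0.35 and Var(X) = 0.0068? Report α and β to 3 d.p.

α = 11.360, β = 21.096

Write ν = α+β; then α = μν and Var = μ(1−μ)/(ν+1).
ν = μ(1−μ)/Var − 1 = 0.2275/0.0068 − 1 = 32.4559.
α = 0.35·32.4559 = 11.360, β = 0.65·32.4559 = 21.096.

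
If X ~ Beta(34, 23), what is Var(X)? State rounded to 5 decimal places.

Var = αβ/[(α+β)²(α+β+1)] = (34×23)/(57²×58) = 782/188442 = 0.00415.

0.00415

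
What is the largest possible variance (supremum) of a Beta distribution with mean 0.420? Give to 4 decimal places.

For fixed mean μ the Beta variance is μ(1−μ)/(α+β+1), increasing as α+β decreases.
Its least upper bound (not attained) is μ(1−μ) = 0.420·0.580 = 0.2436.

0.2436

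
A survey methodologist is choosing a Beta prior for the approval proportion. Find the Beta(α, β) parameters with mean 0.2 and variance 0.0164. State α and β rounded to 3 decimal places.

α = 1.751, β = 7.005

Let s = α+β. The Beta variance is μ(1−μ)/(s+1).
So s+1 = μ(1−μ)/σ² = (0.2×0.8)/0.0164 = 0.16/0.0164 = 9.7561, giving s = 8.7561.
Then α = μs = 0.2×8.7561 = 1.751 and β = (1−μ)s = 0.8×8.7561 = 7.005.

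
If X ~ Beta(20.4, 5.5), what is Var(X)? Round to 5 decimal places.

0.00622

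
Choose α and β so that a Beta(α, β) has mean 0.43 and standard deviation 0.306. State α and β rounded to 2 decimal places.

α = 0.70, β = 0.92

Variance = 0.306² = 0.093636. The moment-matching identity α+β = μ(1−μ)/Var − 1 gives
α+β = 0.2451/0.093636 − 1 = 1.6176, so α = μ·1.6176 = 0.70 and β = (1−μ)·1.6176 = 0.92.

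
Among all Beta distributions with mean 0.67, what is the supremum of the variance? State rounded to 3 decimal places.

Var = μ(1−μ)/(α+β+1), which approaches μ(1−μ) as α+β → 0.
So the supremum is μ(1−μ) = 0.67×0.33 = 0.221.

0.221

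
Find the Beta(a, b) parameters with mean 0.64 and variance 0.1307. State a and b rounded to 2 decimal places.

By moment matching, a+b = μ(1−μ)/σ² − 1 = (0.64·0.36)/0.1307 − 1 = 1.7628 − 1 = 0.7628.
Since a/(a+b) = μ, a = 0.64·0.7628 = 0.49 and b = 0.36·0.7628 = 0.27.

a = 0.49, b = 0.27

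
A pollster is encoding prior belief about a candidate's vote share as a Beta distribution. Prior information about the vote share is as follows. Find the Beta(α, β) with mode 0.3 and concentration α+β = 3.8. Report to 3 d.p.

α = 1.540, β = 2.260

Mode = (α−1)/(κ−2) with κ = α+β, so α−1 = 0.3·1.8 = 0.540.
α = 1.540; β = κ − α = 2.260.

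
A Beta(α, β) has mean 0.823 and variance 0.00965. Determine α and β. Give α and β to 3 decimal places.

α = 11.601, β = 2.495

By moment matching, α+β = μ(1−μ)/σ² − 1 = (0.823·0.177)/0.00965 − 1 = 15.0954 − 1 = 14.0954.
Since α/(α+β) = μ, α = 0.823·14.0954 = 11.601 and β = 0.177·14.0954 = 2.495.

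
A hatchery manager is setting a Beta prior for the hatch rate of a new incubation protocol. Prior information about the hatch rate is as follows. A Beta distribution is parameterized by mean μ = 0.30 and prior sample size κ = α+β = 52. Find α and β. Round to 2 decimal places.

Split κ in proportion μ : (1−μ): α = 0.30·52 = 15.60, β = 52 − 15.60 = 36.40.

α = 15.60, β = 36.40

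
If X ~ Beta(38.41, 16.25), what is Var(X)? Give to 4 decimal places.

Var = αβ/[(α+β)²(α+β+1)] = (38.41×16.25)/(54.66²×55.66) = 624.1625/166296.250296 = 0.0038.

0.0038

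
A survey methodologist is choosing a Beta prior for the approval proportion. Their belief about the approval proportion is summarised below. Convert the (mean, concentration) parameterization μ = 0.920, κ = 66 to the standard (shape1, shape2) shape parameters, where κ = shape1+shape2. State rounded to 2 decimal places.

shape1 = μκ = 0.920×66 = 60.72 and shape2 = (1−μ)κ = 0.080×66 = 5.28.

shape1 = 60.72, shape2 = 5.28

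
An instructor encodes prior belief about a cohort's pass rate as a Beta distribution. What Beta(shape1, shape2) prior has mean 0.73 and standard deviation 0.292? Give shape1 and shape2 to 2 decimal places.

shape1 = 0.96, shape2 = 0.35

σ² = 0.292² = 0.085264.
With s = shape1+shape2, Var = μ(1−μ)/(s+1), so s+1 = (0.73×0.27)/0.085264 = 2.3116 and s = 1.3116.
shape1 = μs = 0.96, shape2 = (1−μ)s = 0.35.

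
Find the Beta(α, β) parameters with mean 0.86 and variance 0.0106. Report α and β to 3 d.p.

Write ν = α+β; then α = μν and Var = μ(1−μ)/(ν+1).
ν = μ(1−μ)/Var − 1 = 0.1204/0.0106 − 1 = 10.3585.
α = 0.86·10.3585 = 8.908, β = 0.14·10.3585 = 1.450.

α = 8.908, β = 1.450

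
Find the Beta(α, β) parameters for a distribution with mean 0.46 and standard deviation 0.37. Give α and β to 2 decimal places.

First σ² = 0.1369. Setting α = μn, β = (1−μ)n with n = α+β,
μ(1−μ)/(n+1) = 0.1369 ⇒ n+1 = 0.2484/0.1369 = 1.8145 ⇒ n = 0.8145.
Hence α = 0.46×0.8145 = 0.37, β = 0.54×0.8145 = 0.44.

α = 0.37, β = 0.44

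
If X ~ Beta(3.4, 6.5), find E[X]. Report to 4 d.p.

E[X] = α/(α+β) = 3.4/9.9 = 0.3434.

0.3434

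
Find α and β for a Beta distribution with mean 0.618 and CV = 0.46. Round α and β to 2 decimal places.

Var = (CV·μ)² = (0.46×0.618)² = 0.080815.
α+β = μ(1−μ)/Var − 1 = 0.236076/0.080815 − 1 = 1.9212.
Thus α = 0.618·1.9212 = 1.19 and β = 0.382·1.9212 = 0.73.

α = 1.19, β = 0.73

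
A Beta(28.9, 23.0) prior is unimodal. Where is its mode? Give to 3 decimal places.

With α,β > 1, mode = (α−1)/(α+β−2) = 27.9/49.9 = 0.559.

0.559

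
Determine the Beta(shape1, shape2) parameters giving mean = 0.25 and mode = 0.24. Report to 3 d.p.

shape1 = 13.000, shape2 = 39.000

Let s = shape1+shape2. Mean gives shape1 = μs = 0.25s; mode gives (shape1−1)/(s−2) = 0.24.
Substituting: 0.25s − 1 = 0.24(s−2) = 0.24s − 0.48, so 0.01s = 0.52 and s = 52.0000.
Then shape1 = 0.25×52.0000 = 13.000 and shape2 = s−shape1 = 39.000.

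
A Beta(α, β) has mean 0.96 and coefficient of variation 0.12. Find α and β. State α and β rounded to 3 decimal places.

α = 1.818, β = 0.076

σ = CV·μ = 0.12×0.96 = 0.11520, so σ² = 0.013271.
s+1 = μ(1−μ)/σ² = 0.0384/0.013271 = 2.8935, so s = α+β = 1.8935.
α = μs = 1.818, β = (1−μ)s = 0.076.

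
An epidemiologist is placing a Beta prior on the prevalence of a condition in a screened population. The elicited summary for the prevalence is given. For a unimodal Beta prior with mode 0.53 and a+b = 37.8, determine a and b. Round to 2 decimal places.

Since the density peak of Beta(a,b) is at (a−1)/(a+b−2),
a = 1 + 0.53(37.8−2) = 19.97 and b = 37.8 − 19.97 = 17.83.

a = 19.97, b = 17.83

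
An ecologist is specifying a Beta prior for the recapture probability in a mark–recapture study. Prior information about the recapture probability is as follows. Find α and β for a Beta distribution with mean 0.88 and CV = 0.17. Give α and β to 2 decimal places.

α = 3.27, β = 0.45

σ = CV·μ = 0.17×0.88 = 0.14960, so σ² = 0.022380.
s+1 = μ(1−μ)/σ² = 0.1056/0.022380 = 4.7185, so s = α+β = 3.7185.
α = μs = 3.27, β = (1−μ)s = 0.45.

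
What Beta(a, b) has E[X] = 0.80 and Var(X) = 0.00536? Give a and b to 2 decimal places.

a = 23.08, b = 5.77

Write ν = a+b; then a = μν and Var = μ(1−μ)/(ν+1).
ν = μ(1−μ)/Var − 1 = 0.1600/0.00536 − 1 = 28.8507.
a = 0.80·28.8507 = 23.08, b = 0.20·28.8507 = 5.77.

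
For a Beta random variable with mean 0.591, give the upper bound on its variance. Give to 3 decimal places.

For fixed mean μ the Beta variance is μ(1−μ)/(α+β+1), increasing as α+β decreases.
Its least upper bound (not attained) is μ(1−μ) = 0.591·0.409 = 0.242.

0.242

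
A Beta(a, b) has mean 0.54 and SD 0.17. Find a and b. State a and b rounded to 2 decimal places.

a = 4.10, b = 3.49

First σ² = 0.0289. Setting a = μn, b = (1−μ)n with n = a+b,
μ(1−μ)/(n+1) = 0.0289 ⇒ n+1 = 0.2484/0.0289 = 8.5952 ⇒ n = 7.5952.
Hence a = 0.54×7.5952 = 4.10, b = 0.46×7.5952 = 3.49.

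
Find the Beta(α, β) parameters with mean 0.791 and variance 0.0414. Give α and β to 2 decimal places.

α = 2.37, β = 0.63

By moment matching, α+β = μ(1−μ)/σ² − 1 = (0.791·0.209)/0.0414 − 1 = 3.9932 − 1 = 2.9932.
Since α/(α+β) = μ, α = 0.791·2.9932 = 2.37 and β = 0.209·2.9932 = 0.63.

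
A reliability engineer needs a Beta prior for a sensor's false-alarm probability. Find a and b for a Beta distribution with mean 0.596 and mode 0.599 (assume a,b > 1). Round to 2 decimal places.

Let s = a+b. Mean gives a = μs = 0.596s; mode gives (a−1)/(s−2) = 0.599.
Substituting: 0.596s − 1 = 0.599(s−2) = 0.599s − 1.198, so -0.003s = -0.198 and s = 66.0000.
Then a = 0.596×66.0000 = 39.34 and b = s−a = 26.66.

a = 39.34, b = 26.66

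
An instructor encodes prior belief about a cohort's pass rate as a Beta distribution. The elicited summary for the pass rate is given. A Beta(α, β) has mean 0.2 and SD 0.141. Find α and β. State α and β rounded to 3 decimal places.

α = 1.410, β = 5.638

Variance = 0.141² = 0.019881. The moment-matching identity α+β = μ(1−μ)/Var − 1 gives
α+β = 0.16/0.019881 − 1 = 7.0479, so α = μ·7.0479 = 1.410 and β = (1−μ)·7.0479 = 5.638.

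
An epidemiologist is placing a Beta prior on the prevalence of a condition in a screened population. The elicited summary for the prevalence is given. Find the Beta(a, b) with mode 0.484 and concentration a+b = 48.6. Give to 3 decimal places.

Mode = (a−1)/(κ−2) with κ = a+b, so a−1 = 0.484·46.6 = 22.554.
a = 23.554; b = κ − a = 25.046.

a = 23.554, b = 25.046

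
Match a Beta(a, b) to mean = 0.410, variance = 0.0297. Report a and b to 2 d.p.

a = 2.93, b = 4.22

By moment matching, a+b = μ(1−μ)/σ² − 1 = (0.410·0.590)/0.0297 − 1 = 8.1448 − 1 = 7.1448.
Since a/(a+b) = μ, a = 0.410·7.1448 = 2.93 and b = 0.590·7.1448 = 4.22.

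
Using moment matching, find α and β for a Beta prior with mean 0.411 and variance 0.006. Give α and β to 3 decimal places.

By moment matching, α+β = μ(1−μ)/σ² − 1 = (0.411·0.589)/0.006 − 1 = 40.3465 − 1 = 39.3465.
Since α/(α+β) = μ, α = 0.411·39.3465 = 16.171 and β = 0.589·39.3465 = 23.175.

α = 16.171, β = 23.175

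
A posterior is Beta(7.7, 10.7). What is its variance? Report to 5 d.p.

Var = αβ/[(α+β)²(α+β+1)] = (7.7×10.7)/(18.4²×19.4) = 82.39/6568.064 = 0.01254.

0.01254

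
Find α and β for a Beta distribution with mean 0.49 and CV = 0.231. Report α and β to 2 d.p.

σ = CV·μ = 0.231×0.49 = 0.11319, so σ² = 0.012812.
s+1 = μ(1−μ)/σ² = 0.2499/0.012812 = 19.5052, so s = α+β = 18.5052.
α = μs = 9.07, β = (1−μ)s = 9.44.

α = 9.07, β = 9.44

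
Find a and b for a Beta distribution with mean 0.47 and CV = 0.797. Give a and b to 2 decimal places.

σ = CV·μ = 0.797×0.47 = 0.37459, so σ² = 0.140318.
s+1 = μ(1−μ)/σ² = 0.2491/0.140318 = 1.7753, so s = a+b = 0.7753.
a = μs = 0.36, b = (1−μ)s = 0.41.

a = 0.36, b = 0.41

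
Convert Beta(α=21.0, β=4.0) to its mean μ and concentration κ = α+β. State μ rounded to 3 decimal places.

κ = α+β = 21.0+4.0 = 25.0; μ = α/κ = 21.0/25.0 = 0.840.

μ = 0.840, κ = 25.0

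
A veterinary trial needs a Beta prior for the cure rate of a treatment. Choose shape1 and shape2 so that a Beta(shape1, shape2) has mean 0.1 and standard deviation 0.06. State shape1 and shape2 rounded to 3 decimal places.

σ² = 0.06² = 0.0036.
With s = shape1+shape2, Var = μ(1−μ)/(s+1), so s+1 = (0.1×0.9)/0.0036 = 25.0000 and s = 24.0000.
shape1 = μs = 2.400, shape2 = (1−μ)s = 21.600.

shape1 = 2.400, shape2 = 21.600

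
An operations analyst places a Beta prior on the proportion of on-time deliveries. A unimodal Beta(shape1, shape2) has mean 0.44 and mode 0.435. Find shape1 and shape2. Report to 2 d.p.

With s = shape1+shape2: μ = shape1/s and mode = (shape1−1)/(s−2). Eliminating shape1 = μs,
μs − 1 = m(s−2) ⇒ s(μ−m) = 1−2m ⇒ s = 0.130/0.005 = 26.0000.
So shape1 = μs = 11.44, shape2 = (1−μ)s = 14.56.

shape1 = 11.44, shape2 = 14.56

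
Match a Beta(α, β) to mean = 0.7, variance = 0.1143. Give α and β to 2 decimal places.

α = 0.59, β = 0.25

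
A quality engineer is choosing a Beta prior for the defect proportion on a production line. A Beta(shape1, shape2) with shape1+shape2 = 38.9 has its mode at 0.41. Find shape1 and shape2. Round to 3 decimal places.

Mode = (shape1−1)/(κ−2) with κ = shape1+shape2, so shape1−1 = 0.41·36.9 = 15.129.
shape1 = 16.129; shape2 = κ − shape1 = 22.771.

shape1 = 16.129, shape2 = 22.771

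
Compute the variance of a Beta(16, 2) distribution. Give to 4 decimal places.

Var = αβ/[(α+β)²(α+β+1)] = (16×2)/(18²×19) = 32/6156 = 0.0052.

0.0052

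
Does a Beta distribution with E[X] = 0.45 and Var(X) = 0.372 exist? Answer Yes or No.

No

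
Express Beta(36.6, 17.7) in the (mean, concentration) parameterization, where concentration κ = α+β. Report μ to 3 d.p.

κ = α+β = 36.6+17.7 = 54.3; μ = α/κ = 36.6/54.3 = 0.674.

μ = 0.674, κ = 54.3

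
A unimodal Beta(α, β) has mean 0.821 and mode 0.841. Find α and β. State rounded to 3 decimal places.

Let s = α+β. Mean gives α = μs = 0.821s; mode gives (α−1)/(s−2) = 0.841.
Substituting: 0.821s − 1 = 0.841(s−2) = 0.841s − 1.682, so -0.020s = -0.682 and s = 34.1000.
Then α = 0.821×34.1000 = 27.996 and β = s−α = 6.104.

α = 27.996, β = 6.104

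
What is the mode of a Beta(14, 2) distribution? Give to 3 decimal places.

0.929

With α,β > 1, mode = (α−1)/(α+β−2) = 13/14 = 0.929.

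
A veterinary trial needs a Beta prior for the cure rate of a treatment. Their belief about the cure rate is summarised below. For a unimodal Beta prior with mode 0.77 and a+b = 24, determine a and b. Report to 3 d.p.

For a,b>1 the mode is (a−1)/(a+b−2), so a = mode·(κ−2)+1 = 0.77×22+1 = 17.940.
And b = (1−mode)·(κ−2)+1 = 0.23×22+1 = 6.060.

a = 17.940, b = 6.060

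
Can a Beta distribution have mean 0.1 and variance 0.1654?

No

The Beta variance bound is σ² < μ(1−μ).
Here μ(1−μ) = 0.1×0.9 = 0.09, and 0.1654 ≥ 0.09.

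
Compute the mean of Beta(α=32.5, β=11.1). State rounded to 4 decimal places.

E[X] = α/(α+β) = 32.5/43.6 = 0.7454.

0.7454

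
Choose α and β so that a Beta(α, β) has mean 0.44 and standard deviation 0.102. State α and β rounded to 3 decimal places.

α = 9.981, β = 12.703

Variance = 0.102² = 0.010404. The moment-matching identity α+β = μ(1−μ)/Var − 1 gives
α+β = 0.2464/0.010404 − 1 = 22.6832, so α = μ·22.6832 = 9.981 and β = (1−μ)·22.6832 = 12.703.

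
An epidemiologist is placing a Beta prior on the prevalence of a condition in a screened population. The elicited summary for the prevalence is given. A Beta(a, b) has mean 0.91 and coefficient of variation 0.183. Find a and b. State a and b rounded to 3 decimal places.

Var = (CV·μ)² = (0.183×0.91)² = 0.027732.
a+b = μ(1−μ)/Var − 1 = 0.0819/0.027732 − 1 = 1.9532.
Thus a = 0.91·1.9532 = 1.777 and b = 0.09·1.9532 = 0.176.

a = 1.777, b = 0.176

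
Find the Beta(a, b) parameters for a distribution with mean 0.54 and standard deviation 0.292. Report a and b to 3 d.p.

σ² = 0.292² = 0.085264.
With s = a+b, Var = μ(1−μ)/(s+1), so s+1 = (0.54×0.46)/0.085264 = 2.9133 and s = 1.9133.
a = μs = 1.033, b = (1−μ)s = 0.880.

a = 1.033, b = 0.880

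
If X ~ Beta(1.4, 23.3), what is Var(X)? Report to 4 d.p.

Var = αβ/[(α+β)²(α+β+1)] = (1.4×23.3)/(24.7²×25.7) = 32.62/15679.313 = 0.0021.

0.0021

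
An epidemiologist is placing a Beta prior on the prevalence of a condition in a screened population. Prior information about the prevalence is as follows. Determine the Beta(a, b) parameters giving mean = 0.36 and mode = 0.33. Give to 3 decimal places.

With s = a+b: μ = a/s and mode = (a−1)/(s−2). Eliminating a = μs,
μs − 1 = m(s−2) ⇒ s(μ−m) = 1−2m ⇒ s = 0.34/0.03 = 11.3333.
So a = μs = 4.080, b = (1−μ)s = 7.253.

a = 4.080, b = 7.253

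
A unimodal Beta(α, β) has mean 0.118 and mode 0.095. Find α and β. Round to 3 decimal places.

With s = α+β: μ = α/s and mode = (α−1)/(s−2). Eliminating α = μs,
μs − 1 = m(s−2) ⇒ s(μ−m) = 1−2m ⇒ s = 0.810/0.023 = 35.2174.
So α = μs = 4.156, β = (1−μ)s = 31.062.

α = 4.156, β = 31.062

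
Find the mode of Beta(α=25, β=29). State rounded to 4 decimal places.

0.4615

The density x^(α−1)(1−x)^(β−1) is maximised at (α−1)/(α+β−2) = 24/52 = 0.4615.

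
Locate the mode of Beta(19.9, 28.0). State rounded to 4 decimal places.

0.4118

The density x^(α−1)(1−x)^(β−1) is maximised at (α−1)/(α+β−2) = 18.9/45.9 = 0.4118.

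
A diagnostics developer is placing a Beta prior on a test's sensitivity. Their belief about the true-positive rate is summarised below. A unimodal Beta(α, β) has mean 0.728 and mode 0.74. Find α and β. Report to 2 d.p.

With s = α+β: μ = α/s and mode = (α−1)/(s−2). Eliminating α = μs,
μs − 1 = m(s−2) ⇒ s(μ−m) = 1−2m ⇒ s = -0.48/-0.012 = 40.0000.
So α = μs = 29.12, β = (1−μ)s = 10.88.

α = 29.12, β = 10.88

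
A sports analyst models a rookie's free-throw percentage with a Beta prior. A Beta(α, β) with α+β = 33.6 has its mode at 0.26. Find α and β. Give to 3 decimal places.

For α,β>1 the mode is (α−1)/(α+β−2), so α = mode·(κ−2)+1 = 0.26×31.6+1 = 9.216.
And β = (1−mode)·(κ−2)+1 = 0.74×31.6+1 = 24.384.

α = 9.216, β = 24.384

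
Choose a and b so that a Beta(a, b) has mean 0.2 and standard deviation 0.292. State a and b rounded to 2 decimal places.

a = 0.18, b = 0.70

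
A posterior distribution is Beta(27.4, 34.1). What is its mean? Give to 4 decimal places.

The Beta mean is α/(α+β) = 27.4/(27.4+34.1) = 0.4455.

0.4455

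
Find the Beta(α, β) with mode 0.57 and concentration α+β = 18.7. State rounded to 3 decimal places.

α = 10.519, β = 8.181

For α,β>1 the mode is (α−1)/(α+β−2), so α = mode·(κ−2)+1 = 0.57×16.7+1 = 10.519.
And β = (1−mode)·(κ−2)+1 = 0.43×16.7+1 = 8.181.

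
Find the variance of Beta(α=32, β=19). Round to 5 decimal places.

Var = αβ/[(α+β)²(α+β+1)] = (32×19)/(51²×52) = 608/135252 = 0.00450.

0.00450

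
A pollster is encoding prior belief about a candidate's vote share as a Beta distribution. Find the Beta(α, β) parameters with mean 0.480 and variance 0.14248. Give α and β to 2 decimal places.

By moment matching, α+β = μ(1−μ)/σ² − 1 = (0.480·0.520)/0.14248 − 1 = 1.7518 − 1 = 0.7518.
Since α/(α+β) = μ, α = 0.480·0.7518 = 0.36 and β = 0.520·0.7518 = 0.39.

α = 0.36, β = 0.39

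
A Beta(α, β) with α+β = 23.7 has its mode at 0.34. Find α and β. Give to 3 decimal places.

Mode = (α−1)/(κ−2) with κ = α+β, so α−1 = 0.34·21.7 = 7.378.
α = 8.378; β = κ − α = 15.322.

α = 8.378, β = 15.322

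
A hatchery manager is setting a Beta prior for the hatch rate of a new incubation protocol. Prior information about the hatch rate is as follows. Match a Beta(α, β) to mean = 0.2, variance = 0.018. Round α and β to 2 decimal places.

Let s = α+β. The Beta variance is μ(1−μ)/(s+1).
So s+1 = μ(1−μ)/σ² = (0.2×0.8)/0.018 = 0.16/0.018 = 8.8889, giving s = 7.8889.
Then α = μs = 0.2×7.8889 = 1.58 and β = (1−μ)s = 0.8×7.8889 = 6.31.

α = 1.58, β = 6.31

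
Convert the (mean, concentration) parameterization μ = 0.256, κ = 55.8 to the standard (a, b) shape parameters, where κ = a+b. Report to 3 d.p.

a = 14.285, b = 41.515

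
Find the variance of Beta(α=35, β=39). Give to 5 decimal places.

0.00332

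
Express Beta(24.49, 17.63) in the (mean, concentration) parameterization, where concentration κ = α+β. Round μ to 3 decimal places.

κ = α+β = 24.49+17.63 = 42.12; μ = α/κ = 24.49/42.12 = 0.581.

μ = 0.581, κ = 42.12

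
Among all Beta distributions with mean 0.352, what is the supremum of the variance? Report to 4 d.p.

0.2281

Var = μ(1−μ)/(α+β+1), which approaches μ(1−μ) as α+β → 0.
So the supremum is μ(1−μ) = 0.352×0.648 = 0.2281.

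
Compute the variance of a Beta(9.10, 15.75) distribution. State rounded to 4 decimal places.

0.0090

μ = 9.10/24.85 = 0.366197; Var = μ(1−μ)/(α+β+1) = 0.2320968/25.85 = 0.0090.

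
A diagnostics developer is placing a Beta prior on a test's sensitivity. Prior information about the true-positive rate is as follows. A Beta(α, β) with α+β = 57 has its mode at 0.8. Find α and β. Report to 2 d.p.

Since the density peak of Beta(α,β) is at (α−1)/(α+β−2),
α = 1 + 0.8(57−2) = 45.00 and β = 57 − 45.00 = 12.00.

α = 45.00, β = 12.00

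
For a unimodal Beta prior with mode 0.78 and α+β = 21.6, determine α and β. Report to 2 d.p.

α = 16.29, β = 5.31

Since the density peak of Beta(α,β) is at (α−1)/(α+β−2),
α = 1 + 0.78(21.6−2) = 16.29 and β = 21.6 − 16.29 = 5.31.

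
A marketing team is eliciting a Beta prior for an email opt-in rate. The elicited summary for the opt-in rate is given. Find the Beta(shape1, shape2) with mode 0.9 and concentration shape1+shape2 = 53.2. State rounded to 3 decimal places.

shape1 = 47.080, shape2 = 6.120

Mode = (shape1−1)/(κ−2) with κ = shape1+shape2, so shape1−1 = 0.9·51.2 = 46.080.
shape1 = 47.080; shape2 = κ − shape1 = 6.120.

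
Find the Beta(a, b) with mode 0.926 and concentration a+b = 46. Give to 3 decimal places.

a = 41.744, b = 4.256

Since the density peak of Beta(a,b) is at (a−1)/(a+b−2),
a = 1 + 0.926(46−2) = 41.744 and b = 46 − 41.744 = 4.256.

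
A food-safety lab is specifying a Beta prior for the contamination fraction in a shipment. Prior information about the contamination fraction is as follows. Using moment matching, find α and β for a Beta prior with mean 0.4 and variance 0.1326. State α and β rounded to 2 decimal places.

α = 0.32, β = 0.49

Let s = α+β. The Beta variance is μ(1−μ)/(s+1).
So s+1 = μ(1−μ)/σ² = (0.4×0.6)/0.1326 = 0.24/0.1326 = 1.8100, giving s = 0.8100.
Then α = μs = 0.4×0.8100 = 0.32 and β = (1−μ)s = 0.6×0.8100 = 0.49.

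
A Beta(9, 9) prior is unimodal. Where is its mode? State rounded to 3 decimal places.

0.500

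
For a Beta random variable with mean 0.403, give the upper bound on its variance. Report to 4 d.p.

0.2406

Var = μ(1−μ)/(α+β+1), which approaches μ(1−μ) as α+β → 0.
So the supremum is μ(1−μ) = 0.403×0.597 = 0.2406.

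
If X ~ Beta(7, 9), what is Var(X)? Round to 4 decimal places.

0.0145

μ = 7/16 = 0.437500; Var = μ(1−μ)/(α+β+1) = 0.2460938/17 = 0.0145.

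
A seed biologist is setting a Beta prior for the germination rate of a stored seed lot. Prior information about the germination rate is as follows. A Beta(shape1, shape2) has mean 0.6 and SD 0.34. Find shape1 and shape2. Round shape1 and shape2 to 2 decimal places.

Variance = 0.34² = 0.1156. The moment-matching identity shape1+shape2 = μ(1−μ)/Var − 1 gives
shape1+shape2 = 0.24/0.1156 − 1 = 1.0761, so shape1 = μ·1.0761 = 0.65 and shape2 = (1−μ)·1.0761 = 0.43.

shape1 = 0.65, shape2 = 0.43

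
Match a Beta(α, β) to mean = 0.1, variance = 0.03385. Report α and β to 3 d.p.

By moment matching, α+β = μ(1−μ)/σ² − 1 = (0.1·0.9)/0.03385 − 1 = 2.6588 − 1 = 1.6588.
Since α/(α+β) = μ, α = 0.1·1.6588 = 0.166 and β = 0.9·1.6588 = 1.493.

α = 0.166, β = 1.493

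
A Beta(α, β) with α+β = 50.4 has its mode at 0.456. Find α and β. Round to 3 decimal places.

Mode = (α−1)/(κ−2) with κ = α+β, so α−1 = 0.456·48.4 = 22.070.
α = 23.070; β = κ − α = 27.330.

α = 23.070, β = 27.330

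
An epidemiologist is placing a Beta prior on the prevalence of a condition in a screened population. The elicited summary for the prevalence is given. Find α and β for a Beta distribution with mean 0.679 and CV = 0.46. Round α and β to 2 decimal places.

α = 0.84, β = 0.40

σ = CV·μ = 0.46×0.679 = 0.31234, so σ² = 0.097556.
s+1 = μ(1−μ)/σ² = 0.217959/0.097556 = 2.2342, so s = α+β = 1.2342.
α = μs = 0.84, β = (1−μ)s = 0.40.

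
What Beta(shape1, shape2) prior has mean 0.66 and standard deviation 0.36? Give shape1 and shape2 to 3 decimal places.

shape1 = 0.483, shape2 = 0.249

σ² = 0.36² = 0.1296.
With s = shape1+shape2, Var = μ(1−μ)/(s+1), so s+1 = (0.66×0.34)/0.1296 = 1.7315 and s = 0.7315.
shape1 = μs = 0.483, shape2 = (1−μ)s = 0.249.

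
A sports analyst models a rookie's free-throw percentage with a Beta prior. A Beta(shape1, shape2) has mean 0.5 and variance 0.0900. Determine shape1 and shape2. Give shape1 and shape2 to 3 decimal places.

shape1 = 0.889, shape2 = 0.889

Let s = shape1+shape2. The Beta variance is μ(1−μ)/(s+1).
So s+1 = μ(1−μ)/σ² = (0.5×0.5)/0.0900 = 0.25/0.0900 = 2.7778, giving s = 1.7778.
Then shape1 = μs = 0.5×1.7778 = 0.889 and shape2 = (1−μ)s = 0.5×1.7778 = 0.889.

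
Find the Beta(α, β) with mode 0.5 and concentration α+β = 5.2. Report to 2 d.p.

Mode = (α−1)/(κ−2) with κ = α+β, so α−1 = 0.5·3.2 = 1.60.
α = 2.60; β = κ − α = 2.60.

α = 2.60, β = 2.60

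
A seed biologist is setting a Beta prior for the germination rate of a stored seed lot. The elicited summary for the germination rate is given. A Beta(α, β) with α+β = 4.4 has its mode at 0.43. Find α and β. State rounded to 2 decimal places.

For α,β>1 the mode is (α−1)/(α+β−2), so α = mode·(κ−2)+1 = 0.43×2.4+1 = 2.03.
And β = (1−mode)·(κ−2)+1 = 0.57×2.4+1 = 2.37.

α = 2.03, β = 2.37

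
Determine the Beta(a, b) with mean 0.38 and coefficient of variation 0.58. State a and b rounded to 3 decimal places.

a = 1.463, b = 2.387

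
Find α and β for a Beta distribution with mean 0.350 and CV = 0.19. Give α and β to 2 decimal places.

σ = CV·μ = 0.19×0.350 = 0.06650, so σ² = 0.004422.
s+1 = μ(1−μ)/σ² = 0.227500/0.004422 = 51.4444, so s = α+β = 50.4444.
α = μs = 17.66, β = (1−μ)s = 32.79.

α = 17.66, β = 32.79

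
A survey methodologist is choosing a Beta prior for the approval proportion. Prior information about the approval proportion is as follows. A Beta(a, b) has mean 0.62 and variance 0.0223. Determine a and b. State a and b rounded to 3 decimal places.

a = 5.930, b = 3.635

Let s = a+b. The Beta variance is μ(1−μ)/(s+1).
So s+1 = μ(1−μ)/σ² = (0.62×0.38)/0.0223 = 0.2356/0.0223 = 10.5650, giving s = 9.5650.
Then a = μs = 0.62×9.5650 = 5.930 and b = (1−μ)s = 0.38×9.5650 = 3.635.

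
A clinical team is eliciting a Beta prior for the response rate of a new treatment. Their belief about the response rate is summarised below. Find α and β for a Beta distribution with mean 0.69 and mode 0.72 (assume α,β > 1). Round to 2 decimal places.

α = 10.12, β = 4.55

Let s = α+β. Mean gives α = μs = 0.69s; mode gives (α−1)/(s−2) = 0.72.
Substituting: 0.69s − 1 = 0.72(s−2) = 0.72s − 1.44, so -0.03s = -0.44 and s = 14.6667.
Then α = 0.69×14.6667 = 10.12 and β = s−α = 4.55.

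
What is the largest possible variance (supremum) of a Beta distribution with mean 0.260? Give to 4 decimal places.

0.1924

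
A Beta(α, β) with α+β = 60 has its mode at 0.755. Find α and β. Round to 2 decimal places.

Since the density peak of Beta(α,β) is at (α−1)/(α+β−2),
α = 1 + 0.755(60−2) = 44.79 and β = 60 − 44.79 = 15.21.

α = 44.79, β = 15.21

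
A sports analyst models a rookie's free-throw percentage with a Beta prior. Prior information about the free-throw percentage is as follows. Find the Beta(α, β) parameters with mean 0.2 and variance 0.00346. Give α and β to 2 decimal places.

Write ν = α+β; then α = μν and Var = μ(1−μ)/(ν+1).
ν = μ(1−μ)/Var − 1 = 0.16/0.00346 − 1 = 45.2428.
α = 0.2·45.2428 = 9.05, β = 0.8·45.2428 = 36.19.

α = 9.05, β = 36.19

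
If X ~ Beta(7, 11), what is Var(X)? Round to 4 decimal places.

Var = αβ/[(α+β)²(α+β+1)] = (7×11)/(18²×19) = 77/6156 = 0.0125.

0.0125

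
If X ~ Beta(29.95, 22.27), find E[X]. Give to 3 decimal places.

E[X] = α/(α+β) = 29.95/52.22 = 0.574.

0.574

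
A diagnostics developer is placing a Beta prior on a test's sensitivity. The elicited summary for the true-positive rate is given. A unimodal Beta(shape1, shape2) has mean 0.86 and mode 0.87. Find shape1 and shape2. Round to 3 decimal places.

shape1 = 63.640, shape2 = 10.360

With s = shape1+shape2: μ = shape1/s and mode = (shape1−1)/(s−2). Eliminating shape1 = μs,
μs − 1 = m(s−2) ⇒ s(μ−m) = 1−2m ⇒ s = -0.74/-0.01 = 74.0000.
So shape1 = μs = 63.640, shape2 = (1−μ)s = 10.360.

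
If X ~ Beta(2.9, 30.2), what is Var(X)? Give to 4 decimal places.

α+β = 33.1 and αβ = 87.58, so Var = αβ/[(α+β)²(α+β+1)] = 87.58/37360.301 = 0.0023.

0.0023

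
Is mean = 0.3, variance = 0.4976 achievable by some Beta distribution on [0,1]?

No

For any Beta, Var(X) < E[X]·(1−E[X]).
Here μ(1−μ) = 0.3×0.7 = 0.21, and 0.4976 ≥ 0.21.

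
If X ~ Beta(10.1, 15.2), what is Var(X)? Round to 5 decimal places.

μ = 10.1/25.3 = 0.399209; Var = μ(1−μ)/(α+β+1) = 0.2398413/26.3 = 0.00912.

0.00912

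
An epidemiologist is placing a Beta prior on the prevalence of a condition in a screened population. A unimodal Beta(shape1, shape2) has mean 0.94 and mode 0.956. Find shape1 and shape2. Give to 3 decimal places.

shape1 = 53.580, shape2 = 3.420

Let s = shape1+shape2. Mean gives shape1 = μs = 0.94s; mode gives (shape1−1)/(s−2) = 0.956.
Substituting: 0.94s − 1 = 0.956(s−2) = 0.956s − 1.912, so -0.016s = -0.912 and s = 57.0000.
Then shape1 = 0.94×57.0000 = 53.580 and shape2 = s−shape1 = 3.420.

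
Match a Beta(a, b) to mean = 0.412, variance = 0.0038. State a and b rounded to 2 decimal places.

By moment matching, a+b = μ(1−μ)/σ² − 1 = (0.412·0.588)/0.0038 − 1 = 63.7516 − 1 = 62.7516.
Since a/(a+b) = μ, a = 0.412·62.7516 = 25.85 and b = 0.588·62.7516 = 36.90.

a = 25.85, b = 36.90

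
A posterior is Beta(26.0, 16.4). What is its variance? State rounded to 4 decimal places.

μ = 26.0/42.4 = 0.613208; Var = μ(1−μ)/(α+β+1) = 0.2371841/43.4 = 0.0055.

0.0055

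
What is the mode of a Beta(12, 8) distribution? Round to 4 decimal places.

With α,β > 1, mode = (α−1)/(α+β−2) = 11/18 = 0.6111.

0.6111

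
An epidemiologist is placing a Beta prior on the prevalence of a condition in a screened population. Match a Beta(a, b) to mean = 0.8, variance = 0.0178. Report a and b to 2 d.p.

By moment matching, a+b = μ(1−μ)/σ² − 1 = (0.8·0.2)/0.0178 − 1 = 8.9888 − 1 = 7.9888.
Since a/(a+b) = μ, a = 0.8·7.9888 = 6.39 and b = 0.2·7.9888 = 1.60.

a = 6.39, b = 1.60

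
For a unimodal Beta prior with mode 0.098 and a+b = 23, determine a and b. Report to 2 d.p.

For a,b>1 the mode is (a−1)/(a+b−2), so a = mode·(κ−2)+1 = 0.098×21+1 = 3.06.
And b = (1−mode)·(κ−2)+1 = 0.902×21+1 = 19.94.

a = 3.06, b = 19.94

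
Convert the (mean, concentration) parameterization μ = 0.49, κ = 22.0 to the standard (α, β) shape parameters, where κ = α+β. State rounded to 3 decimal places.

Split κ in proportion μ : (1−μ): α = 0.49·22.0 = 10.780, β = 22.0 − 10.780 = 11.220.

α = 10.780, β = 11.220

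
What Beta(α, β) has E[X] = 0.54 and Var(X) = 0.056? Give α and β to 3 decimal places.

α = 1.855, β = 1.580

Write ν = α+β; then α = μν and Var = μ(1−μ)/(ν+1).
ν = μ(1−μ)/Var − 1 = 0.2484/0.056 − 1 = 3.4357.
α = 0.54·3.4357 = 1.855, β = 0.46·3.4357 = 1.580.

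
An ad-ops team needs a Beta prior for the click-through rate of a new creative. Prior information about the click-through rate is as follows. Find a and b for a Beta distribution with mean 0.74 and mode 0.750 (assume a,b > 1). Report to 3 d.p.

With s = a+b: μ = a/s and mode = (a−1)/(s−2). Eliminating a = μs,
μs − 1 = m(s−2) ⇒ s(μ−m) = 1−2m ⇒ s = -0.500/-0.010 = 50.0000.
So a = μs = 37.000, b = (1−μ)s = 13.000.

a = 37.000, b = 13.000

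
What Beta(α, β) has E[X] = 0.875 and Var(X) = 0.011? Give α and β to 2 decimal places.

α = 7.83, β = 1.12

Let s = α+β. The Beta variance is μ(1−μ)/(s+1).
So s+1 = μ(1−μ)/σ² = (0.875×0.125)/0.011 = 0.109375/0.011 = 9.9432, giving s = 8.9432.
Then α = μs = 0.875×8.9432 = 7.83 and β = (1−μ)s = 0.125×8.9432 = 1.12.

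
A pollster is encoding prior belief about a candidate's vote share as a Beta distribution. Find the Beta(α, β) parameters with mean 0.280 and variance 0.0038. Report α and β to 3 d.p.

α = 14.575, β = 37.478

Write ν = α+β; then α = μν and Var = μ(1−μ)/(ν+1).
ν = μ(1−μ)/Var − 1 = 0.201600/0.0038 − 1 = 52.0526.
α = 0.280·52.0526 = 14.575, β = 0.720·52.0526 = 37.478.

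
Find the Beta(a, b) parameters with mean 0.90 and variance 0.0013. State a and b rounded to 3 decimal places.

a = 61.408, b = 6.823

Let s = a+b. The Beta variance is μ(1−μ)/(s+1).
So s+1 = μ(1−μ)/σ² = (0.90×0.10)/0.0013 = 0.0900/0.0013 = 69.2308, giving s = 68.2308.
Then a = μs = 0.90×68.2308 = 61.408 and b = (1−μ)s = 0.10×68.2308 = 6.823.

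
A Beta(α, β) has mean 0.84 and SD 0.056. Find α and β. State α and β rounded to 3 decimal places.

α = 35.160, β = 6.697

σ² = 0.056² = 0.003136.
With s = α+β, Var = μ(1−μ)/(s+1), so s+1 = (0.84×0.16)/0.003136 = 42.8571 and s = 41.8571.
α = μs = 35.160, β = (1−μ)s = 6.697.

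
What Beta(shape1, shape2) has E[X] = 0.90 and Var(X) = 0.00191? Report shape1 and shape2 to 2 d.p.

shape1 = 41.51, shape2 = 4.61

Write ν = shape1+shape2; then shape1 = μν and Var = μ(1−μ)/(ν+1).
ν = μ(1−μ)/Var − 1 = 0.0900/0.00191 − 1 = 46.1204.
shape1 = 0.90·46.1204 = 41.51, shape2 = 0.10·46.1204 = 4.61.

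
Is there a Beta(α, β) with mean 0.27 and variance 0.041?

The Beta variance bound is σ² < μ(1−μ).
Here μ(1−μ) = 0.27×0.73 = 0.1971, and 0.041 < 0.1971.

Yes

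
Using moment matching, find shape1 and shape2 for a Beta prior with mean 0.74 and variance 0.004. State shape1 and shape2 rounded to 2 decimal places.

shape1 = 34.85, shape2 = 12.25

Write ν = shape1+shape2; then shape1 = μν and Var = μ(1−μ)/(ν+1).
ν = μ(1−μ)/Var − 1 = 0.1924/0.004 − 1 = 47.1000.
shape1 = 0.74·47.1000 = 34.85, shape2 = 0.26·47.1000 = 12.25.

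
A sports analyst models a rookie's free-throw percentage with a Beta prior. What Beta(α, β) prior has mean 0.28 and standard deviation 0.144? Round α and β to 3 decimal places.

α = 2.442, β = 6.280

First σ² = 0.020736. Setting α = μn, β = (1−μ)n with n = α+β,
μ(1−μ)/(n+1) = 0.020736 ⇒ n+1 = 0.2016/0.020736 = 9.7222 ⇒ n = 8.7222.
Hence α = 0.28×8.7222 = 2.442, β = 0.72×8.7222 = 6.280.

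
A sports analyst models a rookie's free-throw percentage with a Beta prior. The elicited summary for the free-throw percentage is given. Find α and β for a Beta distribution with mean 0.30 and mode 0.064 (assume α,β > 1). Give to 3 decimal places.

With s = α+β: μ = α/s and mode = (α−1)/(s−2). Eliminating α = μs,
μs − 1 = m(s−2) ⇒ s(μ−m) = 1−2m ⇒ s = 0.872/0.236 = 3.6949.
So α = μs = 1.108, β = (1−μ)s = 2.586.

α = 1.108, β = 2.586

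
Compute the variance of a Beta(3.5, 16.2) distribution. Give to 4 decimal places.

μ = 3.5/19.7 = 0.177665; Var = μ(1−μ)/(α+β+1) = 0.1461001/20.7 = 0.0071.

0.0071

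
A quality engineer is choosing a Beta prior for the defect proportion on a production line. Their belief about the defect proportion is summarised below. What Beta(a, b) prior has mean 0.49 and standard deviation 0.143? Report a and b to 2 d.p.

σ² = 0.143² = 0.020449.
With s = a+b, Var = μ(1−μ)/(s+1), so s+1 = (0.49×0.51)/0.020449 = 12.2206 and s = 11.2206.
a = μs = 5.50, b = (1−μ)s = 5.72.

a = 5.50, b = 5.72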